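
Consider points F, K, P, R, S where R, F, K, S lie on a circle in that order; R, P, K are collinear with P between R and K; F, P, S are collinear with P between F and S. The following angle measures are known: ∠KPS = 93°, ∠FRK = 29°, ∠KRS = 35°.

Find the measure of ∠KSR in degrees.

∠KSR = 87°

1. ∠FSK = 29°  [same arc FK]
2. ∠RKS = 58°  [△KPS]
3. ∠KSR = 87°  [△RKS]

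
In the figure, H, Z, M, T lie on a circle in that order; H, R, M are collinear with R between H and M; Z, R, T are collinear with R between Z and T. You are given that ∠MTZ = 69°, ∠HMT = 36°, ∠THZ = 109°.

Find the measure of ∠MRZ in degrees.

1. ∠MHZ = 69°  [same arc ZM]
2. ∠HZT = 36°  [same arc HT]
3. ∠HRZ = 75°  [△HRZ]
4. ∠MRZ = 105°  [linear pair at R on HM]

∠MRZ = 105°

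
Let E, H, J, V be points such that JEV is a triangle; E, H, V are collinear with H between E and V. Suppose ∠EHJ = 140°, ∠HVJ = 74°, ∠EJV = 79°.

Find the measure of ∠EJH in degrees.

1. ∠EVJ = 74°  [H on ray VE]
2. ∠JEV = 27°  [△JEV]
3. ∠HEJ = 27°  [H on ray EV]
4. ∠EJH = 13°  [△JEH]

∠EJH = 13°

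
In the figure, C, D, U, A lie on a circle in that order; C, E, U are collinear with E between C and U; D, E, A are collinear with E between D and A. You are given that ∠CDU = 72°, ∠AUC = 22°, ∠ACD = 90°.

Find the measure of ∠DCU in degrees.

1. ∠CAU = 108°  [cyclic CDUA, opposite ∠D+∠A]
2. ∠ACU = 50°  [△CUA]
3. ∠AUD = 90°  [cyclic CDUA, opposite ∠C+∠U]
4. ∠ADU = 50°  [same arc UA]
5. ∠DAU = 40°  [△DUA]
6. ∠DCU = 40°  [same arc DU]

∠DCU = 40°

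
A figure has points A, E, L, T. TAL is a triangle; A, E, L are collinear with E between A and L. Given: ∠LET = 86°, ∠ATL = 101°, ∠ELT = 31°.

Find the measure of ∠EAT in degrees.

∠EAT = 48°

1. ∠ALT = 31°  [E on ray LA]
2. ∠LAT = 48°  [△TAL]
3. ∠EAT = 48°  [E on ray AL]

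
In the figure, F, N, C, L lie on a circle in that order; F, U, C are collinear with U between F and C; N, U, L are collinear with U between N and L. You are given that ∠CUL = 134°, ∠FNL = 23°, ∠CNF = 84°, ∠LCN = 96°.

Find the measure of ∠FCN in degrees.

∠FCN = 73°

1. ∠FUN = 134°  [vertical angles at U]
2. ∠CFN = 23°  [△FUN]
3. ∠FCN = 73°  [△FNC]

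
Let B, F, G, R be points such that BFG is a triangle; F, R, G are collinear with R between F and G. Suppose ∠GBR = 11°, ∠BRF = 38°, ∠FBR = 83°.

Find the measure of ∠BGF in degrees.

1. ∠BRG = 142°  [linear pair at R on FG]
2. ∠BGR = 27°  [△BRG]
3. ∠BGF = 27°  [R on ray GF]

∠BGF = 27°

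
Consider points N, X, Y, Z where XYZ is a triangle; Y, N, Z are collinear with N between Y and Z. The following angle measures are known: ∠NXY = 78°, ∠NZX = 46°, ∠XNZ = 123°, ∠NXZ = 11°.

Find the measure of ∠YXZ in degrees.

1. ∠XZY = 46°  [N on ray ZY]
2. ∠XNY = 57°  [linear pair at N on YZ]
3. ∠NYX = 45°  [△XYN]
4. ∠XYZ = 45°  [N on ray YZ]
5. ∠YXZ = 89°  [△XYZ]

∠YXZ = 89°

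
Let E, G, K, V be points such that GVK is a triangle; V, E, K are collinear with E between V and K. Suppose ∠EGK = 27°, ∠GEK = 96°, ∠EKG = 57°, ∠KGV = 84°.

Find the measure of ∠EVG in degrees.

∠EVG = 39°

1. ∠GKV = 57°  [E on ray KV]
2. ∠GVK = 39°  [△GVK]
3. ∠EVG = 39°  [E on ray VK]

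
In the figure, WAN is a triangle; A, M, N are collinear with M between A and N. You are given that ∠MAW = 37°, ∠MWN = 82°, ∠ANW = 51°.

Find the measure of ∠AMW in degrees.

∠AMW = 133°

1. ∠MNW = 51°  [M on ray NA]
2. ∠NMW = 47°  [△WMN]
3. ∠AMW = 133°  [linear pair at M on AN]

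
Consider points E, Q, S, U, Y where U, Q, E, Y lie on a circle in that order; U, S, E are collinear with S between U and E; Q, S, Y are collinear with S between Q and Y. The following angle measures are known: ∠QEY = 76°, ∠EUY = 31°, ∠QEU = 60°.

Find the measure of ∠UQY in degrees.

1. ∠QUY = 104°  [cyclic UQEY, opposite ∠U+∠E]
2. ∠QYU = 60°  [same arc UQ]
3. ∠UQY = 16°  [△UQY]

∠UQY = 16°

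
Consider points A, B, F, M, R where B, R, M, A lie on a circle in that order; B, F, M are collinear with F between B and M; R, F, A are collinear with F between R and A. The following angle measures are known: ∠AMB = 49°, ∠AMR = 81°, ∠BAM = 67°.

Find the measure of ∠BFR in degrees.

∠BFR = 96°

1. ∠ARB = 49°  [same arc BA]
2. ∠ABM = 64°  [△BMA]
3. ∠ABR = 99°  [cyclic BRMA, opposite ∠B+∠M]
4. ∠BAR = 32°  [△BRA]
5. ∠ARM = 64°  [same arc MA]
6. ∠BMR = 32°  [same arc BR]
7. ∠MFR = 84°  [△RFM]
8. ∠BFR = 96°  [linear pair at F on BM]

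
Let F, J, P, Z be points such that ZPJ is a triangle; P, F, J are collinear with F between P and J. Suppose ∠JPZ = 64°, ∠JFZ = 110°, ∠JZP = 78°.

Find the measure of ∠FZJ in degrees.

1. ∠PJZ = 38°  [△ZPJ]
2. ∠FJZ = 38°  [F on ray JP]
3. ∠FZJ = 32°  [△ZFJ]

∠FZJ = 32°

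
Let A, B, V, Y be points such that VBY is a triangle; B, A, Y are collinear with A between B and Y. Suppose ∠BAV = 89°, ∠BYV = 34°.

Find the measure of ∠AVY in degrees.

∠AVY = 55°

1. ∠VAY = 91°  [linear pair at A on BY]
2. ∠AYV = 34°  [A on ray YB]
3. ∠AVY = 55°  [△VAY]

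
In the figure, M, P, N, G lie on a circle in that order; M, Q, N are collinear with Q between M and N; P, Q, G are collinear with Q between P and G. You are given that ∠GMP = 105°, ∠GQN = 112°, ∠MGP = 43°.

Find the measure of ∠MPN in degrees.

1. ∠GPM = 32°  [△MPG]
2. ∠MQP = 112°  [vertical angles at Q]
3. ∠MNP = 43°  [same arc MP]
4. ∠NMP = 36°  [△MQP]
5. ∠MPN = 101°  [△MPN]

∠MPN = 101°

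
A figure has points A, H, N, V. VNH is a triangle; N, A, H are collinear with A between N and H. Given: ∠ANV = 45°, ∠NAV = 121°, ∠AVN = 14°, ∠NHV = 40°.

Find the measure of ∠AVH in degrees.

1. ∠HAV = 59°  [linear pair at A on NH]
2. ∠AHV = 40°  [A on ray HN]
3. ∠AVH = 81°  [△VAH]

∠AVH = 81°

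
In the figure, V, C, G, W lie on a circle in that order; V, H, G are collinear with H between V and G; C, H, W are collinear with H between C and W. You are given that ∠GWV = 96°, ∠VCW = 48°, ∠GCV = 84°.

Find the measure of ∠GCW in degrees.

∠GCW = 36°

1. ∠VGW = 48°  [same arc VW]
2. ∠GVW = 36°  [△VGW]
3. ∠GCW = 36°  [same arc GW]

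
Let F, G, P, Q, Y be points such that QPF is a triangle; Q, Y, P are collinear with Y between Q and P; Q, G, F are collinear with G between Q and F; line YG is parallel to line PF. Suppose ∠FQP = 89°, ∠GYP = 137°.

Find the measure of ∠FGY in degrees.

∠FGY = 132°

1. ∠GQY = 89°  [Y on QP, G on QF]
2. ∠GYQ = 43°  [linear pair at Y on QP]
3. ∠QGY = 48°  [△QYG]
4. ∠FGY = 132°  [linear pair at G on QF]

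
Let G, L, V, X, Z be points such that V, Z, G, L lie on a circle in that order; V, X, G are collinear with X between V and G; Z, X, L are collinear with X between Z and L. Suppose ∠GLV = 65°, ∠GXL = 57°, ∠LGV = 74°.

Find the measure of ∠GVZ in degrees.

∠GVZ = 49°

1. ∠VXZ = 57°  [vertical angles at X]
2. ∠LZV = 74°  [same arc VL]
3. ∠GVZ = 49°  [△VXZ]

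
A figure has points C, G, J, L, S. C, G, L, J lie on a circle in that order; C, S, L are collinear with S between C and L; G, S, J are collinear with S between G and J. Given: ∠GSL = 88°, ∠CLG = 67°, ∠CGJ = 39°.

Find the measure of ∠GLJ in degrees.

1. ∠CJG = 67°  [same arc CG]
2. ∠GCJ = 74°  [△CGJ]
3. ∠GLJ = 106°  [cyclic CGLJ, opposite ∠C+∠L]

∠GLJ = 106°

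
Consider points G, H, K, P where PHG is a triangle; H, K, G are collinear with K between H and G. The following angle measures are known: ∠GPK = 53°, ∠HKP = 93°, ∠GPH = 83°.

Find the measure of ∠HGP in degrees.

∠HGP = 40°

1. ∠GKP = 87°  [linear pair at K on HG]
2. ∠KGP = 40°  [△PKG]
3. ∠HGP = 40°  [K on ray GH]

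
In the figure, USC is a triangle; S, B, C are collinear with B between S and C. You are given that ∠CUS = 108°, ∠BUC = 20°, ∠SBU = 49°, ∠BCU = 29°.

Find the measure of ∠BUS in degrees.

1. ∠SCU = 29°  [B on ray CS]
2. ∠CSU = 43°  [△USC]
3. ∠BSU = 43°  [B on ray SC]
4. ∠BUS = 88°  [△USB]

∠BUS = 88°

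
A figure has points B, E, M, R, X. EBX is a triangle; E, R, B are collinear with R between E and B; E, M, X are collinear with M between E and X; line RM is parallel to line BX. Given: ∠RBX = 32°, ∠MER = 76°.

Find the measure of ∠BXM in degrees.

∠BXM = 72°

1. ∠EBX = 32°  [R on ray BE]
2. ∠BEX = 76°  [R on EB, M on EX]
3. ∠BXE = 72°  [△EBX]
4. ∠BXM = 72°  [M on ray XE]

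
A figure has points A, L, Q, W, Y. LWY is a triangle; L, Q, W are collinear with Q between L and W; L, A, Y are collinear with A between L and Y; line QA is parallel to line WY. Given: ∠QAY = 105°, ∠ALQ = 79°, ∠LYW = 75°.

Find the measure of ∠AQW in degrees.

1. ∠LAQ = 75°  [linear pair at A on LY]
2. ∠AQL = 26°  [△LQA]
3. ∠AQW = 154°  [linear pair at Q on LW]

∠AQW = 154°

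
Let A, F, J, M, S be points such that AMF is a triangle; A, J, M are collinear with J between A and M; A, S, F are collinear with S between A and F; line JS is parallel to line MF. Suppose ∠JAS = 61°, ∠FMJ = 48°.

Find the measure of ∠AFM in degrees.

1. ∠FAM = 61°  [J on AM, S on AF]
2. ∠AMF = 48°  [J on ray MA]
3. ∠AFM = 71°  [△AMF]

∠AFM = 71°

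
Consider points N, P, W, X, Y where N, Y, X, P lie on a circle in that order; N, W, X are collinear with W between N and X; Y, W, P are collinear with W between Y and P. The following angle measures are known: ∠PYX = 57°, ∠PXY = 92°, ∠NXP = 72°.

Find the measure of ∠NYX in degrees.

∠NYX = 129°

1. ∠PNX = 57°  [same arc XP]
2. ∠NPX = 51°  [△NXP]
3. ∠NYX = 129°  [cyclic NYXP, opposite ∠Y+∠P]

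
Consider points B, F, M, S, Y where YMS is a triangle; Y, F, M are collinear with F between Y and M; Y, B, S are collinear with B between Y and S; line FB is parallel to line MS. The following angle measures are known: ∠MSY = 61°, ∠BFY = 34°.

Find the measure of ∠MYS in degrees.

∠MYS = 85°

1. ∠FBY = 61°  [FB∥MS, corresponding at B]
2. ∠BYF = 85°  [△YFB]
3. ∠MYS = 85°  [F on YM, B on YS]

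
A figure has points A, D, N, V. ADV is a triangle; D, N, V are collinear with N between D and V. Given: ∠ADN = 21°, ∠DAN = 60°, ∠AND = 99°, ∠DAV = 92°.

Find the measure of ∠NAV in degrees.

1. ∠ADV = 21°  [N on ray DV]
2. ∠ANV = 81°  [linear pair at N on DV]
3. ∠AVD = 67°  [△ADV]
4. ∠AVN = 67°  [N on ray VD]
5. ∠NAV = 32°  [△ANV]

∠NAV = 32°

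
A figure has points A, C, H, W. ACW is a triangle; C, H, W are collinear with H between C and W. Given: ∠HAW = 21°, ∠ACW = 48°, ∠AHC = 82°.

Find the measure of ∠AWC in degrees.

1. ∠AHW = 98°  [linear pair at H on CW]
2. ∠AWH = 61°  [△AHW]
3. ∠AWC = 61°  [H on ray WC]

∠AWC = 61°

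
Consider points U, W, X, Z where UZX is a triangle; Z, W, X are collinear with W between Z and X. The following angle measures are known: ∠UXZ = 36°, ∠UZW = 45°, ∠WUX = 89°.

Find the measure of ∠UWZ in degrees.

1. ∠UXW = 36°  [W on ray XZ]
2. ∠UWX = 55°  [△UWX]
3. ∠UWZ = 125°  [linear pair at W on ZX]

∠UWZ = 125°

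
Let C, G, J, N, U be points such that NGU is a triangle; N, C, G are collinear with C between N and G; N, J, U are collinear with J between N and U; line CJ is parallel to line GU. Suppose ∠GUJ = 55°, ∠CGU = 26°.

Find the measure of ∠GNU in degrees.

∠GNU = 99°

1. ∠GUN = 55°  [J on ray UN]
2. ∠NGU = 26°  [C on ray GN]
3. ∠GNU = 99°  [△NGU]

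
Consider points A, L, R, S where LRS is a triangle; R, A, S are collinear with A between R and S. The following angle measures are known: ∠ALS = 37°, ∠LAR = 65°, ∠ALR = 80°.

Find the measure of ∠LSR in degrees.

1. ∠LAS = 115°  [linear pair at A on RS]
2. ∠ASL = 28°  [△LAS]
3. ∠LSR = 28°  [A on ray SR]

∠LSR = 28°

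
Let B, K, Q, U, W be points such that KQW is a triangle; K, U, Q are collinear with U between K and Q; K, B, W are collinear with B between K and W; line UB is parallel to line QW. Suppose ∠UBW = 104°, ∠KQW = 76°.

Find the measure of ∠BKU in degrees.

1. ∠KBU = 76°  [linear pair at B on KW]
2. ∠BUK = 76°  [UB∥QW, corresponding at U]
3. ∠BKU = 28°  [△KUB]

∠BKU = 28°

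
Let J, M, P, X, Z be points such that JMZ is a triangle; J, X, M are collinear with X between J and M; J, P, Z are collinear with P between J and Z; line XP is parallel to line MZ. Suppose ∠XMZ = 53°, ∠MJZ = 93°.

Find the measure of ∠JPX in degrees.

∠JPX = 34°

1. ∠JMZ = 53°  [X on ray MJ]
2. ∠JZM = 34°  [△JMZ]
3. ∠JPX = 34°  [XP∥MZ, corresponding at P]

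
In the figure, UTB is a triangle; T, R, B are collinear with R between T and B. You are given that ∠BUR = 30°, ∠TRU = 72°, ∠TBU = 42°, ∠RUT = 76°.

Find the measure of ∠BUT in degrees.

1. ∠RTU = 32°  [△UTR]
2. ∠BTU = 32°  [R on ray TB]
3. ∠BUT = 106°  [△UTB]

∠BUT = 106°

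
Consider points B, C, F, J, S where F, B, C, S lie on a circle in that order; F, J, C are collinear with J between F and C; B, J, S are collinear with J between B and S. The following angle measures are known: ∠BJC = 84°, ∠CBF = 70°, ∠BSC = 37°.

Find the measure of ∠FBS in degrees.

1. ∠BJF = 96°  [linear pair at J on FC]
2. ∠BFC = 37°  [same arc BC]
3. ∠FBS = 47°  [△FJB]

∠FBS = 47°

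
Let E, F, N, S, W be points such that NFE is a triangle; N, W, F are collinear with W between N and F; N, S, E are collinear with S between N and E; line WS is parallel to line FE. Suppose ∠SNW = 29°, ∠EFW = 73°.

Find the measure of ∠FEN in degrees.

1. ∠ENF = 29°  [W on NF, S on NE]
2. ∠EFN = 73°  [W on ray FN]
3. ∠FEN = 78°  [△NFE]

∠FEN = 78°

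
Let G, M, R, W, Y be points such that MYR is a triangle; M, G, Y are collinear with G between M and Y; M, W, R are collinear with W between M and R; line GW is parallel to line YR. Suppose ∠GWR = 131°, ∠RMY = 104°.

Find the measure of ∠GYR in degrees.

1. ∠GWM = 49°  [linear pair at W on MR]
2. ∠GMW = 104°  [G on MY, W on MR]
3. ∠MGW = 27°  [△MGW]
4. ∠WGY = 153°  [linear pair at G on MY]
5. ∠GYR = 27°  [GW∥YR, co-interior at Y–G]

∠GYR = 27°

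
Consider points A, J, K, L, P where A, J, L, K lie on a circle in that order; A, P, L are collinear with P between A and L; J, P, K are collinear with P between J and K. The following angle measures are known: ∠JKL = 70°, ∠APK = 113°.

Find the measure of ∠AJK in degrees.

1. ∠JAL = 70°  [same arc JL]
2. ∠JPL = 113°  [vertical angles at P]
3. ∠APJ = 67°  [linear pair at P on AL]
4. ∠AJK = 43°  [△APJ]

∠AJK = 43°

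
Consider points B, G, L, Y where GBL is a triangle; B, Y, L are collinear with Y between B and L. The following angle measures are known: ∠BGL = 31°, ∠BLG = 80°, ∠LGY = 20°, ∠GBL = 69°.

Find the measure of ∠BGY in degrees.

∠BGY = 11°

1. ∠GLY = 80°  [Y on ray LB]
2. ∠GYL = 80°  [△GYL]
3. ∠GBY = 69°  [Y on ray BL]
4. ∠BYG = 100°  [linear pair at Y on BL]
5. ∠BGY = 11°  [△GBY]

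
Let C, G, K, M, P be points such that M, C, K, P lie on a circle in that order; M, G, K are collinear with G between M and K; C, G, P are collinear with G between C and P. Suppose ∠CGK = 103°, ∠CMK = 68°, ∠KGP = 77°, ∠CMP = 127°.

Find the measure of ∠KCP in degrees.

∠KCP = 59°

1. ∠CPK = 68°  [same arc CK]
2. ∠CKP = 53°  [cyclic MCKP, opposite ∠M+∠K]
3. ∠KCP = 59°  [△CKP]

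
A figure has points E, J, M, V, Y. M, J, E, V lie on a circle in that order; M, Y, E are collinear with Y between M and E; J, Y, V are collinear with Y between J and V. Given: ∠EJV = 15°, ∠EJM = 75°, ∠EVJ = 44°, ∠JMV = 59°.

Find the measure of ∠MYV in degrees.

1. ∠EMV = 15°  [same arc EV]
2. ∠EVM = 105°  [cyclic MJEV, opposite ∠J+∠V]
3. ∠MEV = 60°  [△MEV]
4. ∠EYV = 76°  [△EYV]
5. ∠MYV = 104°  [linear pair at Y on ME]

∠MYV = 104°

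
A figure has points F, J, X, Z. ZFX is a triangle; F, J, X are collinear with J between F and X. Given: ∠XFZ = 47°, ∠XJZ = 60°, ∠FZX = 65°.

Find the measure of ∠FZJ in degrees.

1. ∠JFZ = 47°  [J on ray FX]
2. ∠FJZ = 120°  [linear pair at J on FX]
3. ∠FZJ = 13°  [△ZFJ]

∠FZJ = 13°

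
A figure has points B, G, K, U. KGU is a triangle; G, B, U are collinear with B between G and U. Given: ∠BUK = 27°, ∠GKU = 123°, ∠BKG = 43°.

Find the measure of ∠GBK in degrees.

1. ∠GUK = 27°  [B on ray UG]
2. ∠KGU = 30°  [△KGU]
3. ∠BGK = 30°  [B on ray GU]
4. ∠GBK = 107°  [△KGB]

∠GBK = 107°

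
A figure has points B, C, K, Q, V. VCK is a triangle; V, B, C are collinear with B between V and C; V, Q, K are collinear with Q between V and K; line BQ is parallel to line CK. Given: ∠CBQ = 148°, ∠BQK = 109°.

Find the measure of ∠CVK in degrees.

1. ∠QBV = 32°  [linear pair at B on VC]
2. ∠BQV = 71°  [linear pair at Q on VK]
3. ∠BVQ = 77°  [△VBQ]
4. ∠CVK = 77°  [B on VC, Q on VK]

∠CVK = 77°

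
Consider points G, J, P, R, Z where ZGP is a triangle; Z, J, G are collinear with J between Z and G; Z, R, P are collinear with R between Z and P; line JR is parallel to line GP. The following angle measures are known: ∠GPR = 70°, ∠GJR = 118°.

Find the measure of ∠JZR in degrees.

1. ∠GPZ = 70°  [R on ray PZ]
2. ∠RJZ = 62°  [linear pair at J on ZG]
3. ∠JRZ = 70°  [JR∥GP, corresponding at R]
4. ∠JZR = 48°  [△ZJR]

∠JZR = 48°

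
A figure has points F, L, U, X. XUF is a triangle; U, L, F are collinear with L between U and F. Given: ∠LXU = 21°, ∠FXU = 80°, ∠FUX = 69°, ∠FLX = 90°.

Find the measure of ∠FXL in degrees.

1. ∠UFX = 31°  [△XUF]
2. ∠LFX = 31°  [L on ray FU]
3. ∠FXL = 59°  [△XLF]

∠FXL = 59°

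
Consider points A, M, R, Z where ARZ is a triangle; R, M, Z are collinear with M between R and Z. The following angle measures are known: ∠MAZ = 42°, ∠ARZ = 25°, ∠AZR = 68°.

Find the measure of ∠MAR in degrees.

1. ∠ARM = 25°  [M on ray RZ]
2. ∠AZM = 68°  [M on ray ZR]
3. ∠AMZ = 70°  [△AMZ]
4. ∠AMR = 110°  [linear pair at M on RZ]
5. ∠MAR = 45°  [△ARM]

∠MAR = 45°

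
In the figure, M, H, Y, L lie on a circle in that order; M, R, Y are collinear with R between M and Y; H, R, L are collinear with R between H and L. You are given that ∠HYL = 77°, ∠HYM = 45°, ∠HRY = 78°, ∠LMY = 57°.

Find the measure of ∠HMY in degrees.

1. ∠HML = 103°  [cyclic MHYL, opposite ∠M+∠Y]
2. ∠HLM = 45°  [same arc MH]
3. ∠HRM = 102°  [linear pair at R on MY]
4. ∠LHM = 32°  [△MHL]
5. ∠HMY = 46°  [△MRH]

∠HMY = 46°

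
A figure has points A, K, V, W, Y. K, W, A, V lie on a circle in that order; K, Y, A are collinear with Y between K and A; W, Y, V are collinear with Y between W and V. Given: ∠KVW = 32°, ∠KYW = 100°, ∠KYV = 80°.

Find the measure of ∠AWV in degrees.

1. ∠KAW = 32°  [same arc KW]
2. ∠AYW = 80°  [linear pair at Y on KA]
3. ∠AWV = 68°  [△WYA]

∠AWV = 68°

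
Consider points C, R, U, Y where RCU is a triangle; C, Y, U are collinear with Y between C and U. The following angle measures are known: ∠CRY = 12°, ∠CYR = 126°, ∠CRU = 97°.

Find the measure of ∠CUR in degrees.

1. ∠RCY = 42°  [△RCY]
2. ∠RCU = 42°  [Y on ray CU]
3. ∠CUR = 41°  [△RCU]

∠CUR = 41°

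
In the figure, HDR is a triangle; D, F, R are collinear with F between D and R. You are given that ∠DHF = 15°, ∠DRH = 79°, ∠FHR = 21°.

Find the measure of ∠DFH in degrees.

1. ∠FRH = 79°  [F on ray RD]
2. ∠HFR = 80°  [△HFR]
3. ∠DFH = 100°  [linear pair at F on DR]

∠DFH = 100°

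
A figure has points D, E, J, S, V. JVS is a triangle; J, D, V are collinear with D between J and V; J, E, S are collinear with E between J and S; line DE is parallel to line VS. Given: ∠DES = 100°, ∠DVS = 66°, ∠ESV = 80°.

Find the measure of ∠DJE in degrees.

1. ∠JVS = 66°  [D on ray VJ]
2. ∠JSV = 80°  [E on ray SJ]
3. ∠SJV = 34°  [△JVS]
4. ∠DJE = 34°  [D on JV, E on JS]

∠DJE = 34°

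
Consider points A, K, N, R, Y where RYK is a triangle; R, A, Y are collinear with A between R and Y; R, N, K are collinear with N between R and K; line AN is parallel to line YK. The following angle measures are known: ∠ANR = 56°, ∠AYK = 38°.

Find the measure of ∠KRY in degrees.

1. ∠RKY = 56°  [AN∥YK, corresponding at N]
2. ∠KYR = 38°  [A on ray YR]
3. ∠KRY = 86°  [△RYK]

∠KRY = 86°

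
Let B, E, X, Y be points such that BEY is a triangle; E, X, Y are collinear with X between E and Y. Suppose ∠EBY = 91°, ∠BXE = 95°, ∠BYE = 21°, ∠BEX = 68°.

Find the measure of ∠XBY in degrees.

∠XBY = 74°

1. ∠BXY = 85°  [linear pair at X on EY]
2. ∠BYX = 21°  [X on ray YE]
3. ∠XBY = 74°  [△BXY]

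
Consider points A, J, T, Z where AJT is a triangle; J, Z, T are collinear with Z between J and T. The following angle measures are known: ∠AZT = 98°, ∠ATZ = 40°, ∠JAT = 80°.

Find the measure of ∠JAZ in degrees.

∠JAZ = 38°

1. ∠AZJ = 82°  [linear pair at Z on JT]
2. ∠ATJ = 40°  [Z on ray TJ]
3. ∠AJT = 60°  [△AJT]
4. ∠AJZ = 60°  [Z on ray JT]
5. ∠JAZ = 38°  [△AJZ]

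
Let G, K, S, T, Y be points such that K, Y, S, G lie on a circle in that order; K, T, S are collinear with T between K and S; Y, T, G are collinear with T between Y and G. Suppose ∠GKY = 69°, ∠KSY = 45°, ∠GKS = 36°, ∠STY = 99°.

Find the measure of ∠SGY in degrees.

∠SGY = 33°

1. ∠GSY = 111°  [cyclic KYSG, opposite ∠K+∠S]
2. ∠GYS = 36°  [△YTS]
3. ∠SGY = 33°  [△YSG]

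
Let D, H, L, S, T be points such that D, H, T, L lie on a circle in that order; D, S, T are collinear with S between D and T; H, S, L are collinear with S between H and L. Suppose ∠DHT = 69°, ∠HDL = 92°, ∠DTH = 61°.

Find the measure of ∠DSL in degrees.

1. ∠HDT = 50°  [△DHT]
2. ∠HTL = 88°  [cyclic DHTL, opposite ∠D+∠T]
3. ∠DLH = 61°  [same arc DH]
4. ∠HLT = 50°  [same arc HT]
5. ∠LHT = 42°  [△HTL]
6. ∠LDT = 42°  [same arc TL]
7. ∠DSL = 77°  [△DSL]

∠DSL = 77°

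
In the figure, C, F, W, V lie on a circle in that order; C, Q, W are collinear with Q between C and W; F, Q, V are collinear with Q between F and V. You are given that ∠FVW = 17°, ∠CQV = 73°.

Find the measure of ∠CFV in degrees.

1. ∠FCW = 17°  [same arc FW]
2. ∠FQW = 73°  [vertical angles at Q]
3. ∠CQF = 107°  [linear pair at Q on CW]
4. ∠CFV = 56°  [△CQF]

∠CFV = 56°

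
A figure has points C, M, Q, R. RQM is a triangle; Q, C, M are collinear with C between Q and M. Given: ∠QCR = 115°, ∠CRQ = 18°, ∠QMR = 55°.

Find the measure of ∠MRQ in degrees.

1. ∠CQR = 47°  [△RQC]
2. ∠MQR = 47°  [C on ray QM]
3. ∠MRQ = 78°  [△RQM]

∠MRQ = 78°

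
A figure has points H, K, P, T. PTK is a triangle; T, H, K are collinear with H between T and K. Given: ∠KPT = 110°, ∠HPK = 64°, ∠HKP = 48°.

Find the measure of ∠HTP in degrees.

∠HTP = 22°

1. ∠PKT = 48°  [H on ray KT]
2. ∠KTP = 22°  [△PTK]
3. ∠HTP = 22°  [H on ray TK]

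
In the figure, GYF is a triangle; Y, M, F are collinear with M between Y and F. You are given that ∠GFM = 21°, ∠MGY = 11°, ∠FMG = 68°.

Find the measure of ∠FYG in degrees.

∠FYG = 57°

1. ∠GMY = 112°  [linear pair at M on YF]
2. ∠GYM = 57°  [△GYM]
3. ∠FYG = 57°  [M on ray YF]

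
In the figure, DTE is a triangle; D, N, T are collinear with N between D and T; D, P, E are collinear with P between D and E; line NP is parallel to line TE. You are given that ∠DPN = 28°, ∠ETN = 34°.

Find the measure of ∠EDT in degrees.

∠EDT = 118°

1. ∠DET = 28°  [NP∥TE, corresponding at P]
2. ∠DTE = 34°  [N on ray TD]
3. ∠EDT = 118°  [△DTE]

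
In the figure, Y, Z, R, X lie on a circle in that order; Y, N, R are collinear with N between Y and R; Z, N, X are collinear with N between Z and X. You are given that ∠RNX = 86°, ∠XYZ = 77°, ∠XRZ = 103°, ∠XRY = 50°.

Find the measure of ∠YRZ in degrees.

∠YRZ = 53°

1. ∠YNZ = 86°  [vertical angles at N]
2. ∠RXZ = 44°  [△RNX]
3. ∠RZX = 33°  [△ZRX]
4. ∠RNZ = 94°  [linear pair at N on YR]
5. ∠YRZ = 53°  [△ZNR]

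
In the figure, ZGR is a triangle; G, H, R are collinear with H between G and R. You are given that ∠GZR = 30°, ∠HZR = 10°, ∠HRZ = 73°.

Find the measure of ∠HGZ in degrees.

∠HGZ = 77°

1. ∠GRZ = 73°  [H on ray RG]
2. ∠RGZ = 77°  [△ZGR]
3. ∠HGZ = 77°  [H on ray GR]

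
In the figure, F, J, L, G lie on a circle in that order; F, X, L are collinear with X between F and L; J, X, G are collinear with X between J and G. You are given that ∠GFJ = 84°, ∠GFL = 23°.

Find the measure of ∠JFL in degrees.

∠JFL = 61°

1. ∠GLJ = 96°  [cyclic FJLG, opposite ∠F+∠L]
2. ∠GJL = 23°  [same arc LG]
3. ∠JGL = 61°  [△JLG]
4. ∠JFL = 61°  [same arc JL]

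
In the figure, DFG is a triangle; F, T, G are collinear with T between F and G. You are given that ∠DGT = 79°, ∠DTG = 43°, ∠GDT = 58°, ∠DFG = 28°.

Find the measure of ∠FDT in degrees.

1. ∠DTF = 137°  [linear pair at T on FG]
2. ∠DFT = 28°  [T on ray FG]
3. ∠FDT = 15°  [△DFT]

∠FDT = 15°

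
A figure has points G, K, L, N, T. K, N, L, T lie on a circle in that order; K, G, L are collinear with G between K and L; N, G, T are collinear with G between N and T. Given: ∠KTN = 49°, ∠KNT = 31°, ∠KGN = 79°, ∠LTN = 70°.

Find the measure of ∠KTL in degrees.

1. ∠KLN = 49°  [same arc KN]
2. ∠LKN = 70°  [△KGN]
3. ∠KNL = 61°  [△KNL]
4. ∠KTL = 119°  [cyclic KNLT, opposite ∠N+∠T]

∠KTL = 119°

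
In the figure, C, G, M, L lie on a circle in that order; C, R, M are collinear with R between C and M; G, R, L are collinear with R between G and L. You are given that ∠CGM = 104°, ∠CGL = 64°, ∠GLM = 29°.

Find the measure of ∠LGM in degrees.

∠LGM = 40°

1. ∠CLM = 76°  [cyclic CGML, opposite ∠G+∠L]
2. ∠CML = 64°  [same arc CL]
3. ∠LCM = 40°  [△CML]
4. ∠LGM = 40°  [same arc ML]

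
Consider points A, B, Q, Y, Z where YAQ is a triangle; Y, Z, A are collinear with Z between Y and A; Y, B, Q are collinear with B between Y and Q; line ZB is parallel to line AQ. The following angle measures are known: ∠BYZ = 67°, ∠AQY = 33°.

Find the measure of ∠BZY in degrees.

∠BZY = 80°

1. ∠AYQ = 67°  [Z on YA, B on YQ]
2. ∠QAY = 80°  [△YAQ]
3. ∠BZY = 80°  [ZB∥AQ, corresponding at Z]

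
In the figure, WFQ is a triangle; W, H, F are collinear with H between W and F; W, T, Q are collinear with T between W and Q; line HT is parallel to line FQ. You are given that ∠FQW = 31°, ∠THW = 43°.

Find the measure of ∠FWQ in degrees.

∠FWQ = 106°

1. ∠HTW = 31°  [HT∥FQ, corresponding at T]
2. ∠HWT = 106°  [△WHT]
3. ∠FWQ = 106°  [H on WF, T on WQ]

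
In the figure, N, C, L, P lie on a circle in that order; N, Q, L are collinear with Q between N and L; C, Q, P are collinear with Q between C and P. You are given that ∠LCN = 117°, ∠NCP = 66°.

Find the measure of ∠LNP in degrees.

∠LNP = 51°

1. ∠LPN = 63°  [cyclic NCLP, opposite ∠C+∠P]
2. ∠NLP = 66°  [same arc NP]
3. ∠LNP = 51°  [△NLP]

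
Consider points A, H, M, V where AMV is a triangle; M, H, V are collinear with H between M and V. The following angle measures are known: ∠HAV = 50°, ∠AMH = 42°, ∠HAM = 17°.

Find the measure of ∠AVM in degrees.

∠AVM = 71°

1. ∠AHM = 121°  [△AMH]
2. ∠AHV = 59°  [linear pair at H on MV]
3. ∠AVH = 71°  [△AHV]
4. ∠AVM = 71°  [H on ray VM]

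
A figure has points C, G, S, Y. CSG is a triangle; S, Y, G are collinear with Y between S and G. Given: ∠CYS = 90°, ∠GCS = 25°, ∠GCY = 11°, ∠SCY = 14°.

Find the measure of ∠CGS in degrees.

∠CGS = 79°

1. ∠CYG = 90°  [linear pair at Y on SG]
2. ∠CGY = 79°  [△CYG]
3. ∠CGS = 79°  [Y on ray GS]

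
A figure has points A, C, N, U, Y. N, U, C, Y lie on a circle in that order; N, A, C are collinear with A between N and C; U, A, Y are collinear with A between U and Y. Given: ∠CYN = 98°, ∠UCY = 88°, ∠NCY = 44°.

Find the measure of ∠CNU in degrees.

∠CNU = 54°

1. ∠CNY = 38°  [△NCY]
2. ∠CUY = 38°  [same arc CY]
3. ∠CYU = 54°  [△UCY]
4. ∠CNU = 54°  [same arc UC]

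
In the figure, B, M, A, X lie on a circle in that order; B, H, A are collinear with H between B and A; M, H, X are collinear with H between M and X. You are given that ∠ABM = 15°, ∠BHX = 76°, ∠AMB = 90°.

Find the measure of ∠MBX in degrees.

1. ∠AXM = 15°  [same arc MA]
2. ∠BAM = 75°  [△BMA]
3. ∠AHX = 104°  [linear pair at H on BA]
4. ∠BAX = 61°  [△AHX]
5. ∠BXM = 75°  [same arc BM]
6. ∠BMX = 61°  [same arc BX]
7. ∠MBX = 44°  [△BMX]

∠MBX = 44°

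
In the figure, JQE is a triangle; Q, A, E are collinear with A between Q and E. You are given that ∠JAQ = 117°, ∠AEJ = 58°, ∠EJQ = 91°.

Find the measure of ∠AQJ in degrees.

1. ∠JEQ = 58°  [A on ray EQ]
2. ∠EQJ = 31°  [△JQE]
3. ∠AQJ = 31°  [A on ray QE]

∠AQJ = 31°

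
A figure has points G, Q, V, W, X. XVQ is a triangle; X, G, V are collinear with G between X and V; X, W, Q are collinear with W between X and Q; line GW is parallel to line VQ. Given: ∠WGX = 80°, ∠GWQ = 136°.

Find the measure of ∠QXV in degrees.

∠QXV = 56°

1. ∠GWX = 44°  [linear pair at W on XQ]
2. ∠GXW = 56°  [△XGW]
3. ∠QXV = 56°  [G on XV, W on XQ]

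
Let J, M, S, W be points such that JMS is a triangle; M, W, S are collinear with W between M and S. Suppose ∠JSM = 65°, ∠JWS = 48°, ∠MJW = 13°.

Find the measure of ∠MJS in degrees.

∠MJS = 80°

1. ∠JWM = 132°  [linear pair at W on MS]
2. ∠JMW = 35°  [△JMW]
3. ∠JMS = 35°  [W on ray MS]
4. ∠MJS = 80°  [△JMS]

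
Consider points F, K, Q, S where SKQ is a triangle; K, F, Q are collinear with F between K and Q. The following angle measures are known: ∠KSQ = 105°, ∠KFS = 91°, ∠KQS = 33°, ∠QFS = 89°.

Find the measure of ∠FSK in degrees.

1. ∠QKS = 42°  [△SKQ]
2. ∠FKS = 42°  [F on ray KQ]
3. ∠FSK = 47°  [△SKF]

∠FSK = 47°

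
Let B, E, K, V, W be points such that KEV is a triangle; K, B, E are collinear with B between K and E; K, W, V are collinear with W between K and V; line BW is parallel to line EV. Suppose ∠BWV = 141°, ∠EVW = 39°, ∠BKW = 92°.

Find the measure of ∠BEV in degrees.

1. ∠EVK = 39°  [W on ray VK]
2. ∠EKV = 92°  [B on KE, W on KV]
3. ∠KEV = 49°  [△KEV]
4. ∠BEV = 49°  [B on ray EK]

∠BEV = 49°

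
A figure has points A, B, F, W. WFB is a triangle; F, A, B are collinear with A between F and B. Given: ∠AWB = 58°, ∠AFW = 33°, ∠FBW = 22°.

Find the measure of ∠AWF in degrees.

1. ∠ABW = 22°  [A on ray BF]
2. ∠BAW = 100°  [△WAB]
3. ∠FAW = 80°  [linear pair at A on FB]
4. ∠AWF = 67°  [△WFA]

∠AWF = 67°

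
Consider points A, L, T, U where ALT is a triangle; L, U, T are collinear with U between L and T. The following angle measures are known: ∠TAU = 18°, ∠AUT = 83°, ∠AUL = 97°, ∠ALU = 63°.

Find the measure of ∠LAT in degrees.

∠LAT = 38°

1. ∠ATU = 79°  [△AUT]
2. ∠ALT = 63°  [U on ray LT]
3. ∠ATL = 79°  [U on ray TL]
4. ∠LAT = 38°  [△ALT]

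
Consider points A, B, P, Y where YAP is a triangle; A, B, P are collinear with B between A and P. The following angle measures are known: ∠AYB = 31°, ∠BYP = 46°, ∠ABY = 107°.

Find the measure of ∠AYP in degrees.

1. ∠BAY = 42°  [△YAB]
2. ∠PBY = 73°  [linear pair at B on AP]
3. ∠PAY = 42°  [B on ray AP]
4. ∠BPY = 61°  [△YBP]
5. ∠APY = 61°  [B on ray PA]
6. ∠AYP = 77°  [△YAP]

∠AYP = 77°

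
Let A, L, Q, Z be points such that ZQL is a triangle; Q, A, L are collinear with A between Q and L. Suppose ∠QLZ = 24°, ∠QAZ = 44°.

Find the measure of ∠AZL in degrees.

1. ∠ALZ = 24°  [A on ray LQ]
2. ∠LAZ = 136°  [linear pair at A on QL]
3. ∠AZL = 20°  [△ZAL]

∠AZL = 20°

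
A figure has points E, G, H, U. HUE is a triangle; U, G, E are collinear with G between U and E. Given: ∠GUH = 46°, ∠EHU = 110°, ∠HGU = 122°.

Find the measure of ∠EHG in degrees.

1. ∠EUH = 46°  [G on ray UE]
2. ∠HEU = 24°  [△HUE]
3. ∠EGH = 58°  [linear pair at G on UE]
4. ∠GEH = 24°  [G on ray EU]
5. ∠EHG = 98°  [△HGE]

∠EHG = 98°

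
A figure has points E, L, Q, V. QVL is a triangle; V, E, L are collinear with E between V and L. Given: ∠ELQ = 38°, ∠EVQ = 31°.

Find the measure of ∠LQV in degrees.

∠LQV = 111°

1. ∠QLV = 38°  [E on ray LV]
2. ∠LVQ = 31°  [E on ray VL]
3. ∠LQV = 111°  [△QVL]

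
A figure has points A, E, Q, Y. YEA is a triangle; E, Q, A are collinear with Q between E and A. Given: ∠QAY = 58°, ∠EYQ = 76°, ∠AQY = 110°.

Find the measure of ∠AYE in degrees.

∠AYE = 88°

1. ∠EAY = 58°  [Q on ray AE]
2. ∠EQY = 70°  [linear pair at Q on EA]
3. ∠QEY = 34°  [△YEQ]
4. ∠AEY = 34°  [Q on ray EA]
5. ∠AYE = 88°  [△YEA]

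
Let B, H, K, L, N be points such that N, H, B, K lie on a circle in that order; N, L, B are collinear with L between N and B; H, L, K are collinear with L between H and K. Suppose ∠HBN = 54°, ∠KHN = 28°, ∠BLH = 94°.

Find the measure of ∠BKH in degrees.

1. ∠HKN = 54°  [same arc NH]
2. ∠BHK = 32°  [△HLB]
3. ∠HNK = 98°  [△NHK]
4. ∠HBK = 82°  [cyclic NHBK, opposite ∠N+∠B]
5. ∠BKH = 66°  [△HBK]

∠BKH = 66°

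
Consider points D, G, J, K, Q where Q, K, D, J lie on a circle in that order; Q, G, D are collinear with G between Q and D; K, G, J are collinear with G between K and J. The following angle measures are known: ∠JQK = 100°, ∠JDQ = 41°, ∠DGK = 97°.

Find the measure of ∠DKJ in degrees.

∠DKJ = 44°

1. ∠JKQ = 41°  [same arc QJ]
2. ∠JGQ = 97°  [vertical angles at G]
3. ∠KJQ = 39°  [△QKJ]
4. ∠DQJ = 44°  [△QGJ]
5. ∠DKJ = 44°  [same arc DJ]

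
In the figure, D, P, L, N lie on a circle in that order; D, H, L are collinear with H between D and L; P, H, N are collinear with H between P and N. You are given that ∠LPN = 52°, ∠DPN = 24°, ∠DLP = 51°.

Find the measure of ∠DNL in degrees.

∠DNL = 104°

1. ∠LDN = 52°  [same arc LN]
2. ∠DLN = 24°  [same arc DN]
3. ∠DNL = 104°  [△DLN]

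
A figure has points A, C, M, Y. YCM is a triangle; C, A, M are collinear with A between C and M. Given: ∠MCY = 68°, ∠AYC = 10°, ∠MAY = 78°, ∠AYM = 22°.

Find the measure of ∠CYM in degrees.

1. ∠AMY = 80°  [△YAM]
2. ∠CMY = 80°  [A on ray MC]
3. ∠CYM = 32°  [△YCM]

∠CYM = 32°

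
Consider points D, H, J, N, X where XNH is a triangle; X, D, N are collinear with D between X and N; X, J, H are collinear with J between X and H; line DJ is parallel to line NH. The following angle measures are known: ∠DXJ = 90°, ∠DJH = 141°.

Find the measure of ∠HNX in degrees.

∠HNX = 51°

1. ∠DJX = 39°  [linear pair at J on XH]
2. ∠JDX = 51°  [△XDJ]
3. ∠HNX = 51°  [DJ∥NH, corresponding at D]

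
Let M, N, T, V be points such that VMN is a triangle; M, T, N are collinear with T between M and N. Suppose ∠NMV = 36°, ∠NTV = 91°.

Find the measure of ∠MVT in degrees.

1. ∠TMV = 36°  [T on ray MN]
2. ∠MTV = 89°  [linear pair at T on MN]
3. ∠MVT = 55°  [△VMT]

∠MVT = 55°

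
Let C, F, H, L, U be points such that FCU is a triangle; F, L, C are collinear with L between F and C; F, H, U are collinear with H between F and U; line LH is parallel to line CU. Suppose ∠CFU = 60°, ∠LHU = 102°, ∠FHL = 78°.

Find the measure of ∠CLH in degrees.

∠CLH = 138°

1. ∠HFL = 60°  [L on FC, H on FU]
2. ∠FLH = 42°  [△FLH]
3. ∠CLH = 138°  [linear pair at L on FC]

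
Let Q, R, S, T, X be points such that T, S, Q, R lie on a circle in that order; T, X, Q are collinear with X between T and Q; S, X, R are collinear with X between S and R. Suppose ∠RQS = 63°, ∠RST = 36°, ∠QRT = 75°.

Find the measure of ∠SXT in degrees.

∠SXT = 96°

1. ∠RTS = 117°  [cyclic TSQR, opposite ∠T+∠Q]
2. ∠SRT = 27°  [△TSR]
3. ∠QST = 105°  [cyclic TSQR, opposite ∠S+∠R]
4. ∠SQT = 27°  [same arc TS]
5. ∠QTS = 48°  [△TSQ]
6. ∠SXT = 96°  [△TXS]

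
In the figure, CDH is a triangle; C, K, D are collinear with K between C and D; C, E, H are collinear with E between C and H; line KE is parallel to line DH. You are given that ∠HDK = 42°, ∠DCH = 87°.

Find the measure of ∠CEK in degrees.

∠CEK = 51°

1. ∠CDH = 42°  [K on ray DC]
2. ∠CHD = 51°  [△CDH]
3. ∠CEK = 51°  [KE∥DH, corresponding at E]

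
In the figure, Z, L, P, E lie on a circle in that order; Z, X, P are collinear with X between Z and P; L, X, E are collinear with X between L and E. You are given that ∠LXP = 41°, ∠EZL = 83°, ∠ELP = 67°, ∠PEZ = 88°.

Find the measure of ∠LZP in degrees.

1. ∠LPZ = 72°  [△LXP]
2. ∠PLZ = 92°  [cyclic ZLPE, opposite ∠L+∠E]
3. ∠LZP = 16°  [△ZLP]

∠LZP = 16°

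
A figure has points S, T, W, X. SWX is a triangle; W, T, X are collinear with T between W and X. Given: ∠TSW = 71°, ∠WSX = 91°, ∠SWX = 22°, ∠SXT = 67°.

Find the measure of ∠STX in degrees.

∠STX = 93°

1. ∠SWT = 22°  [T on ray WX]
2. ∠STW = 87°  [△SWT]
3. ∠STX = 93°  [linear pair at T on WX]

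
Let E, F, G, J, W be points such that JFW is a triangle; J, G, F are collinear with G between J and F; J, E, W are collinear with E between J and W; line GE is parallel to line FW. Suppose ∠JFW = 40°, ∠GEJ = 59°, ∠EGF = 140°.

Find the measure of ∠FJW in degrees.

∠FJW = 81°

1. ∠EGJ = 40°  [GE∥FW, corresponding at G]
2. ∠EJG = 81°  [△JGE]
3. ∠FJW = 81°  [G on JF, E on JW]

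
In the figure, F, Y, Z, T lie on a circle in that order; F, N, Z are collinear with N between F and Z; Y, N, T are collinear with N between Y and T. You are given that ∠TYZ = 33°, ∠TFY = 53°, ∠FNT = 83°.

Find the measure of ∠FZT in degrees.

1. ∠TZY = 127°  [cyclic FYZT, opposite ∠F+∠Z]
2. ∠TNZ = 97°  [linear pair at N on FZ]
3. ∠YTZ = 20°  [△YZT]
4. ∠FZT = 63°  [△ZNT]

∠FZT = 63°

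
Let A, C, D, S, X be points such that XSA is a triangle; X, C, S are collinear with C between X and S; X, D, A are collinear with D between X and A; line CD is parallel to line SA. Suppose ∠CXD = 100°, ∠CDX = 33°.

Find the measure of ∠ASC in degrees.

1. ∠DCX = 47°  [△XCD]
2. ∠DCS = 133°  [linear pair at C on XS]
3. ∠ASC = 47°  [CD∥SA, co-interior at S–C]

∠ASC = 47°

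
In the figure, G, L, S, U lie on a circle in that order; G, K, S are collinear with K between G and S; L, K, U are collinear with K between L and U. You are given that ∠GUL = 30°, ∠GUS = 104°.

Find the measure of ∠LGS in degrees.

1. ∠GSL = 30°  [same arc GL]
2. ∠GLS = 76°  [cyclic GLSU, opposite ∠L+∠U]
3. ∠LGS = 74°  [△GLS]

∠LGS = 74°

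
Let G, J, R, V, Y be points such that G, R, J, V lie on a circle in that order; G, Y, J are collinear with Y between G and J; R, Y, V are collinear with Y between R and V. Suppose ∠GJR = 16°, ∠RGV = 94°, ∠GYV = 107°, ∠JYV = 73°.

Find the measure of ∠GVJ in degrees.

∠GVJ = 53°

1. ∠GVR = 16°  [same arc GR]
2. ∠GRV = 70°  [△GRV]
3. ∠JGV = 57°  [△GYV]
4. ∠GJV = 70°  [same arc GV]
5. ∠GVJ = 53°  [△GJV]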